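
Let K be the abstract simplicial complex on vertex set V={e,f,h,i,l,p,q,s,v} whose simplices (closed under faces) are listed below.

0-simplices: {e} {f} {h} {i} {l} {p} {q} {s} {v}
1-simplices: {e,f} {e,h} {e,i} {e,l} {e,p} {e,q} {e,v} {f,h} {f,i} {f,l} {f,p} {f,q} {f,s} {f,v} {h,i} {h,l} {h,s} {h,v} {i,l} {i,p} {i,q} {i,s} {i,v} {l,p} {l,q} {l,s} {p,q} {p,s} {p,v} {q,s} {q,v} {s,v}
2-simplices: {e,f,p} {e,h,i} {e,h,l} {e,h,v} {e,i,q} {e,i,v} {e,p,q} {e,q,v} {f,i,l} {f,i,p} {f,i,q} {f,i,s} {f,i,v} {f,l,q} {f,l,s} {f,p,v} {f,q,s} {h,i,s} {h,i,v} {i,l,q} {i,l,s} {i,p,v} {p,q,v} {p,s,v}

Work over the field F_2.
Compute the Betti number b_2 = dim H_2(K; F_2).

n_0=9 n_1=32 n_2=24  [Z2]
∂1: piv[ef,eh,ei,el,ep,eq,ev,fs] rk=8  ker:fh,fi,fl,fp,fq,fv,hi,hl,hs,hv,il,ip,iq,is,iv,lp,lq,ls,pq,ps,pv,qs,qv,sv
∂2: piv[efp,ehi,ehl,ehv,eiq,eiv,epq,eqv,fil,fip,fiq,fis,fiv,flq,fls,fpv,fqs,his,pqv,psv] rk=20  ker:hiv,ilq,ils,ipv
b_2=(24−20)−0=4

b_2=4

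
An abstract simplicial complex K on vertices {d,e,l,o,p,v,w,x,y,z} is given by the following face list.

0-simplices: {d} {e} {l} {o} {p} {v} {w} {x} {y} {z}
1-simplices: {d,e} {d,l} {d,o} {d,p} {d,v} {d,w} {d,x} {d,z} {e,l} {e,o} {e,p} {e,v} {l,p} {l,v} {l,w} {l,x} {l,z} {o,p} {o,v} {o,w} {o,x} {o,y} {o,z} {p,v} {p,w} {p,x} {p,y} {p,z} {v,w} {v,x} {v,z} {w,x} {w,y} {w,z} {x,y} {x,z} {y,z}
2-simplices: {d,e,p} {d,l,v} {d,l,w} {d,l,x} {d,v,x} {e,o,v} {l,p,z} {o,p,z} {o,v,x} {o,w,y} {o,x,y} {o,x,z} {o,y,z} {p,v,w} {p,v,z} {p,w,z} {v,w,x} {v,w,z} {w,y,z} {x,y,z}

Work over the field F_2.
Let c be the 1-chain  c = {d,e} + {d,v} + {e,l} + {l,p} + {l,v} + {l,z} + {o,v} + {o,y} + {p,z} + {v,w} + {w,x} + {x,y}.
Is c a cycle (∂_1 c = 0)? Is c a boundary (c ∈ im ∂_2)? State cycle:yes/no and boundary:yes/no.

n_0=10 n_1=37 n_2=20  [Z2]
∂1: piv[de,dl,do,dp,dv,dw,dx,dz,oy] rk=9  ker:el,eo,ep,ev,lp,lv,lw,lx,lz,op,ov,ow,ox,oz,pv,pw,px,py,pz,vw,vx,vz,wx,wy,wz,xy,xz,yz
∂2: piv[dep,dlv,dlw,dlx,dvx,eov,lpz,opz,ovx,owy,oxy,oxz,oyz,pvw,pvz,pwz,vwx,wyz] rk=18  ker:vwz,xyz
∂1c = 0
c vs im∂2: residual ≠ 0 ⇒ not boundary

cycle:yes boundary:no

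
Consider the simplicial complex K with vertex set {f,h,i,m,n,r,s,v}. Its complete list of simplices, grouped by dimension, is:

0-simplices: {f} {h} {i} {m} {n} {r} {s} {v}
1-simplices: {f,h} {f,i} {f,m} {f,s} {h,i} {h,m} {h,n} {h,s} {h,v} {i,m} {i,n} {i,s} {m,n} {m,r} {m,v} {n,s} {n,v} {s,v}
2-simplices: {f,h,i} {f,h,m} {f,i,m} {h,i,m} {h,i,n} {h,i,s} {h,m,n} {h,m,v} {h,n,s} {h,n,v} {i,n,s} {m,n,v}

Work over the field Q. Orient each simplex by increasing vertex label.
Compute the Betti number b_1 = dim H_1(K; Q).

b_1=2

n_0=8 n_1=18 n_2=12  [Q]
∂1: piv[fh,fi,fm,fs,hn,hv,mr] rk=7  ker:hi,hm,hs,im,in,is,mn,mv,ns,nv,sv
∂2: piv[fhi,fhm,fim,hin,his,hmn,hmv,hns,hnv] rk=9  ker:him,ins,mnv
b_1=(18−7)−9=2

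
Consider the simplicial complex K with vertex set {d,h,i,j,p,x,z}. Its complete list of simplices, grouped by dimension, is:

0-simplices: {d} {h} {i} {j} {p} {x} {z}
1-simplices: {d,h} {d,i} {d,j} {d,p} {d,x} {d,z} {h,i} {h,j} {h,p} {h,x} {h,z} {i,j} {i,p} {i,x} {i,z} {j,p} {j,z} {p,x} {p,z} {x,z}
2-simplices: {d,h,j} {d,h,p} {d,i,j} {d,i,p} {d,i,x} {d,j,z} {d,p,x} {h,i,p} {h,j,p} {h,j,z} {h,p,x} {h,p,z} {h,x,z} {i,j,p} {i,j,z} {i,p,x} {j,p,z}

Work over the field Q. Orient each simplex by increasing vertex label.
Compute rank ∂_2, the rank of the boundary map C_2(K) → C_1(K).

rank∂_2=14

n_0=7 n_1=20 n_2=17  [Q]
∂1: piv[dh,di,dj,dp,dx,dz] rk=6  ker:hi,hj,hp,hx,hz,ij,ip,ix,iz,jp,jz,px,pz,xz
∂2: piv[dhj,dhp,dij,dip,dix,djz,dpx,hip,hjp,hjz,hpx,hpz,hxz,ijz] rk=14  ker:ijp,ipx,jpz
rk∂_2=14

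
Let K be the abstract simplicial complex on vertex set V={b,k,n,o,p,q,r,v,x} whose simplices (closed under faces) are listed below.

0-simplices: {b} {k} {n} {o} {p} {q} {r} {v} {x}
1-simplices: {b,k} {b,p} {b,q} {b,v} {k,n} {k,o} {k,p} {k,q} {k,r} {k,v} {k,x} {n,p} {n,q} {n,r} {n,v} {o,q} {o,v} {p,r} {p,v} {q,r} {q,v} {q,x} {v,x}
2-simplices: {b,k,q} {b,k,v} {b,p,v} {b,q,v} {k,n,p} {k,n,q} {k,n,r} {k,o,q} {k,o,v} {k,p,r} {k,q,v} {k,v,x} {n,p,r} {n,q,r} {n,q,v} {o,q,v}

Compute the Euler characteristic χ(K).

n_0=9 n_1=23 n_2=16
χ=+9−23+16=2

χ(K)=2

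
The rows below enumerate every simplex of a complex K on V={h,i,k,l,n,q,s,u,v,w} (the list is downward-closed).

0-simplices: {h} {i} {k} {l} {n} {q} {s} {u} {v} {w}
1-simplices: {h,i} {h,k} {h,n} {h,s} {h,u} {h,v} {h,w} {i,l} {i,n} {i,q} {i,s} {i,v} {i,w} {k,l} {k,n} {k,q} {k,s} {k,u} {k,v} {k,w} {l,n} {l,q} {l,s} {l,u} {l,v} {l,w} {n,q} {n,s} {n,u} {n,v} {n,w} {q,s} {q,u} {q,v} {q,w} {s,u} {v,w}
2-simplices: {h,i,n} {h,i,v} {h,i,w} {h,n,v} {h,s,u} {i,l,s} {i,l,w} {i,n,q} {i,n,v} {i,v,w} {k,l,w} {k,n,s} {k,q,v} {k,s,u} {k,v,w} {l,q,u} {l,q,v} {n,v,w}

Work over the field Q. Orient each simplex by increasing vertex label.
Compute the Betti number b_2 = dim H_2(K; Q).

b_2=1

n_0=10 n_1=37 n_2=18  [Q]
∂1: piv[hi,hk,hn,hs,hu,hv,hw,il,iq] rk=9  ker:in,is,iv,iw,kl,kn,kq,ks,ku,kv,kw,ln,lq,ls,lu,lv,lw,nq,ns,nu,nv,nw,qs,qu,qv,qw,su,vw
∂2: piv[hin,hiv,hiw,hnv,hsu,ils,ilw,inq,ivw,klw,kns,kqv,ksu,kvw,lqu,lqv,nvw] rk=17  ker:inv
b_2=(18−17)−0=1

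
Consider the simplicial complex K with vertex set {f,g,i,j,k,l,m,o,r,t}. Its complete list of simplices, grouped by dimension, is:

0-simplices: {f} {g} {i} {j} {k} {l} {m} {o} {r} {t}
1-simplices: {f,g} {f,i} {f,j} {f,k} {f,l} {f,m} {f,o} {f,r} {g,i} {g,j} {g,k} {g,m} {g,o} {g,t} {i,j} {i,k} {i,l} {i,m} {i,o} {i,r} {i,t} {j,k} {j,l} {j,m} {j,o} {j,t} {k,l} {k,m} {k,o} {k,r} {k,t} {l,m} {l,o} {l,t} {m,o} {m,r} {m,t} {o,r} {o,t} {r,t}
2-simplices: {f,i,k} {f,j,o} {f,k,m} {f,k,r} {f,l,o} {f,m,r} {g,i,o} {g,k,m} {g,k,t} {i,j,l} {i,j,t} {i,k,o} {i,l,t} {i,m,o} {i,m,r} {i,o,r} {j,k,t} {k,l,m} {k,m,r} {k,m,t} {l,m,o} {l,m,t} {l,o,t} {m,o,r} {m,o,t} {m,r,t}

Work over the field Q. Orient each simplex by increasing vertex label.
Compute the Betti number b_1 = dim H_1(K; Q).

b_1=8

n_0=10 n_1=40 n_2=26  [Q]
∂1: piv[fg,fi,fj,fk,fl,fm,fo,fr,gt] rk=9  ker:gi,gj,gk,gm,go,ij,ik,il,im,io,ir,it,jk,jl,jm,jo,jt,kl,km,ko,kr,kt,lm,lo,lt,mo,mr,mt,or,ot,rt
∂2: piv[fik,fjo,fkm,fkr,flo,fmr,gio,gkm,gkt,ijl,ijt,iko,ilt,imo,imr,ior,jkt,klm,kmt,lmo,lmt,lot,mrt] rk=23  ker:kmr,mor,mot
b_1=(40−9)−23=8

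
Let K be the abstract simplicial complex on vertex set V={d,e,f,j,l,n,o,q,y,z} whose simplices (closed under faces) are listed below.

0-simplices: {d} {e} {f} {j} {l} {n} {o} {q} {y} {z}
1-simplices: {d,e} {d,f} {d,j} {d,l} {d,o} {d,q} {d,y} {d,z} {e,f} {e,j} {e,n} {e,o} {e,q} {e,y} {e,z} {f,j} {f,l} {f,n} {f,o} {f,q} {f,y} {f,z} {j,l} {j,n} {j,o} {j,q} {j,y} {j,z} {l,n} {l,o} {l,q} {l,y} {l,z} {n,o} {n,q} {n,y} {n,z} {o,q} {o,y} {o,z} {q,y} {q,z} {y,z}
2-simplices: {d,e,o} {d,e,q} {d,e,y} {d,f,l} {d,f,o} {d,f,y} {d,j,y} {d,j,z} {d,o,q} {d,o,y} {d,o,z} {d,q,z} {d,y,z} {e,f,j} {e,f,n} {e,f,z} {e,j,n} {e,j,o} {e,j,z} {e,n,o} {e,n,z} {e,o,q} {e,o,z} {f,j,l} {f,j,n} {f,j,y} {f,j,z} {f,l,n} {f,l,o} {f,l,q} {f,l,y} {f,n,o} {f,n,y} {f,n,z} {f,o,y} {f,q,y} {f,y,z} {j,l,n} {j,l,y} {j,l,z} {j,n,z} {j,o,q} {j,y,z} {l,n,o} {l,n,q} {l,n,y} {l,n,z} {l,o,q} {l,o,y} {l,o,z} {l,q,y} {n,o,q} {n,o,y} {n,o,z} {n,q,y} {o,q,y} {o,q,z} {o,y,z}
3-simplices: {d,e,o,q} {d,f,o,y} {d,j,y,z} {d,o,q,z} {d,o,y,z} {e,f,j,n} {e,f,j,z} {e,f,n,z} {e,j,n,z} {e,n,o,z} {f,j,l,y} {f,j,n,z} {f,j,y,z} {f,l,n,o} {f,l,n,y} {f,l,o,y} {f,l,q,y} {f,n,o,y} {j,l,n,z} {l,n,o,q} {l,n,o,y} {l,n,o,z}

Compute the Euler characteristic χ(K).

n_0=10 n_1=43 n_2=58 n_3=22
χ=+10−43+58−22=3

χ(K)=3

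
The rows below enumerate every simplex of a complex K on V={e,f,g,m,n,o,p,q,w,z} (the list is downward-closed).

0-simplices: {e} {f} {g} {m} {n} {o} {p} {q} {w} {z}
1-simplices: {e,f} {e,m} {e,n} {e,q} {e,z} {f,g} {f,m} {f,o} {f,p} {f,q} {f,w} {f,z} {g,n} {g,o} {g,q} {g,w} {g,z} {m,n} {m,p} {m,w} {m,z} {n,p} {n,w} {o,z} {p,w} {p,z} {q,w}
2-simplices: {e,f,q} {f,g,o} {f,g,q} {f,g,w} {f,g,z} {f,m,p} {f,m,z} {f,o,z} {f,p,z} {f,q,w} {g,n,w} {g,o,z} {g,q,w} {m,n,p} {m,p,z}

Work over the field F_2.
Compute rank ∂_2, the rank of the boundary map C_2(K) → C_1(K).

rank∂_2=12

n_0=10 n_1=27 n_2=15  [Z2]
∂1: piv[ef,em,en,eq,ez,fg,fo,fp,fw] rk=9  ker:fm,fq,fz,gn,go,gq,gw,gz,mn,mp,mw,mz,np,nw,oz,pw,pz,qw
∂2: piv[efq,fgo,fgq,fgw,fgz,fmp,fmz,foz,fpz,fqw,gnw,mnp] rk=12  ker:goz,gqw,mpz
rk∂_2=12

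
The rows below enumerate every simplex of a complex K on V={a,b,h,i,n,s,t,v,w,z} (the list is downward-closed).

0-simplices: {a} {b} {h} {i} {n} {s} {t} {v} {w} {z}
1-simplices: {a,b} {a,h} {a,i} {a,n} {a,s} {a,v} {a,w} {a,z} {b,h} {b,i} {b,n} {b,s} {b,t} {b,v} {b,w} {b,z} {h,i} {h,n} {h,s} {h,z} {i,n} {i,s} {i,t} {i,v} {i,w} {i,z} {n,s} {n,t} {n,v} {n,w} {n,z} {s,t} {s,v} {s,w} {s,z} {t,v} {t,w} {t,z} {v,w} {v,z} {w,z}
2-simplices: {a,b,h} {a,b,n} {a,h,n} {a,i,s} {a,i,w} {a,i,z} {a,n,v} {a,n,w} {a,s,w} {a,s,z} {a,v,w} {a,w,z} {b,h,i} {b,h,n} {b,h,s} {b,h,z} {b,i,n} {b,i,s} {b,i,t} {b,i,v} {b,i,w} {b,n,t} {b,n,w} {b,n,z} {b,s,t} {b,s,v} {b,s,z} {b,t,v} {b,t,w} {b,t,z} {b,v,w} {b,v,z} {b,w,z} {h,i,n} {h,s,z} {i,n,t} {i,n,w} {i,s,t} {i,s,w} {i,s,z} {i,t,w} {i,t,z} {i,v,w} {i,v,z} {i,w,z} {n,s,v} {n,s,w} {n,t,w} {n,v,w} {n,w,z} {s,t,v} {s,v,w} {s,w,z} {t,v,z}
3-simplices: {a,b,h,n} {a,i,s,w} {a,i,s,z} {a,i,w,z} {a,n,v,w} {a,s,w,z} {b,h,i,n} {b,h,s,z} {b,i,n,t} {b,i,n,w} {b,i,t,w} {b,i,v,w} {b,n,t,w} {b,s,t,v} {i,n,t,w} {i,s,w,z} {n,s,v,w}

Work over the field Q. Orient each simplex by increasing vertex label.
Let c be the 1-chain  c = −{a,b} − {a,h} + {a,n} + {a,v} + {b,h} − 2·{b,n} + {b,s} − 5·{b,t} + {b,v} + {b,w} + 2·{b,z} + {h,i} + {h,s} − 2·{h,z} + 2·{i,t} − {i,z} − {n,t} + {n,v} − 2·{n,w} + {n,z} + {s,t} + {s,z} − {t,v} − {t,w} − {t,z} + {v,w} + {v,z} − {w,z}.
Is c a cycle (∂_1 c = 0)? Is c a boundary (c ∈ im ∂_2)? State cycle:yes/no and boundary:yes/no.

cycle:yes boundary:yes

n_0=10 n_1=41 n_2=54 n_3=17  [Q]
∂1: piv[ab,ah,ai,an,as,av,aw,az,bt] rk=9  ker:bh,bi,bn,bs,bv,bw,bz,hi,hn,hs,hz,in,is,it,iv,iw,iz,ns,nt,nv,nw,nz,st,sv,sw,sz,tv,tw,tz,vw,vz,wz
∂2: piv[abh,abn,ahn,ais,aiw,aiz,anv,anw,asw,asz,avw,awz,bhi,bhs,bhz,bin,bis,bit,biv,biw,bnt,bnw,bnz,bst,bsv,bsz,btv,btw,btz,bvw,bvz,nsv] rk=32  ker:bhn,bwz,hin,hsz,int,inw,ist,isw,isz,itw,itz,ivw,ivz,iwz,nsw,ntw,nvw,nwz,stv,svw,swz,tvz
∂3: piv[abhn,aisw,aisz,aiwz,anvw,aswz,bhin,bhsz,bint,binw,bitw,bivw,bntw,bstv,nsvw] rk=15  ker:intw,iswz
∂1c = 0
c vs im∂2: reduces to 0 ⇒ boundary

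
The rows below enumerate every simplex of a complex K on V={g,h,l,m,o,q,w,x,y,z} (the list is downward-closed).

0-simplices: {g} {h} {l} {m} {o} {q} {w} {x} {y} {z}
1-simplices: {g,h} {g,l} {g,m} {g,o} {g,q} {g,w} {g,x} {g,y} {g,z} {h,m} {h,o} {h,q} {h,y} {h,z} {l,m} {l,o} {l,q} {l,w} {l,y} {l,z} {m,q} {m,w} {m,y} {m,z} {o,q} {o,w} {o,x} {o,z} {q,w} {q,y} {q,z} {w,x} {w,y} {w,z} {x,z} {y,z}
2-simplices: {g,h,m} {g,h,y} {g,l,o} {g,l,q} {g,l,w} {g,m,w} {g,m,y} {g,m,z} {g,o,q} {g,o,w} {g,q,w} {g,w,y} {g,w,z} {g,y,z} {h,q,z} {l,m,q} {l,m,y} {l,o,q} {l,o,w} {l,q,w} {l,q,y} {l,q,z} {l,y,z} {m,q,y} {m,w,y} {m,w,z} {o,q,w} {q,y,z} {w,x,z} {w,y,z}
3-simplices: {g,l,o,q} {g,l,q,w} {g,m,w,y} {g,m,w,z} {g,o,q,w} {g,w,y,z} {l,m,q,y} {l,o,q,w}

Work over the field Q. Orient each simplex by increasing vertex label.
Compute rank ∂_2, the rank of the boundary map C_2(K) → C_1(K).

rank∂_2=21

n_0=10 n_1=36 n_2=30 n_3=8  [Q]
∂1: piv[gh,gl,gm,go,gq,gw,gx,gy,gz] rk=9  ker:hm,ho,hq,hy,hz,lm,lo,lq,lw,ly,lz,mq,mw,my,mz,oq,ow,ox,oz,qw,qy,qz,wx,wy,wz,xz,yz
∂2: piv[ghm,ghy,glo,glq,glw,gmw,gmy,gmz,goq,gow,gqw,gwy,gwz,gyz,hqz,lmq,lmy,lqy,lqz,lyz,wxz] rk=21  ker:loq,low,lqw,mqy,mwy,mwz,oqw,qyz,wyz
∂3: piv[gloq,glqw,gmwy,gmwz,goqw,gwyz,lmqy,loqw] rk=8
rk∂_2=21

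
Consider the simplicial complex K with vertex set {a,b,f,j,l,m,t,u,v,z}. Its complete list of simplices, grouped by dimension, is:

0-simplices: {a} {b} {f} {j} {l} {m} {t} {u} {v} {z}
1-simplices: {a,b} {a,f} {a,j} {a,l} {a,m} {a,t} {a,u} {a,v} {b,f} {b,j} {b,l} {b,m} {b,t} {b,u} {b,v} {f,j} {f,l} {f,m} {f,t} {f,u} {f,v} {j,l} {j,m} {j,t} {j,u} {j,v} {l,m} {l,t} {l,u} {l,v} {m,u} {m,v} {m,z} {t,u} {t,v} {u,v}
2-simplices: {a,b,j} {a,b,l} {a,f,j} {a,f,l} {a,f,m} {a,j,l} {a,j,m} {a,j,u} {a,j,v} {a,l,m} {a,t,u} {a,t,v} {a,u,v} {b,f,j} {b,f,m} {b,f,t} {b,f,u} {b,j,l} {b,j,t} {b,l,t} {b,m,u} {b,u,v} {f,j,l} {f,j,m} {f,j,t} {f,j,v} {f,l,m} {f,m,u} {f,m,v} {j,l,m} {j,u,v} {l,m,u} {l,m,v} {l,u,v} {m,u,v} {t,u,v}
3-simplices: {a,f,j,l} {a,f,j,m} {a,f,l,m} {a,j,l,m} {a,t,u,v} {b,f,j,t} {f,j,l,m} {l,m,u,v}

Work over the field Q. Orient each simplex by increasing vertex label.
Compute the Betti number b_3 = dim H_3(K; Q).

b_3=1

n_0=10 n_1=36 n_2=36 n_3=8  [Q]
∂1: piv[ab,af,aj,al,am,at,au,av,mz] rk=9  ker:bf,bj,bl,bm,bt,bu,bv,fj,fl,fm,ft,fu,fv,jl,jm,jt,ju,jv,lm,lt,lu,lv,mu,mv,tu,tv,uv
∂2: piv[abj,abl,afj,afl,afm,ajl,ajm,aju,ajv,alm,atu,atv,auv,bfj,bfm,bft,bfu,bjt,blt,bmu,buv,fjv,fmv,lmu,lmv,luv] rk=26  ker:bjl,fjl,fjm,fjt,flm,fmu,jlm,juv,muv,tuv
∂3: piv[afjl,afjm,aflm,ajlm,atuv,bfjt,lmuv] rk=7  ker:fjlm
b_3=(8−7)−0=1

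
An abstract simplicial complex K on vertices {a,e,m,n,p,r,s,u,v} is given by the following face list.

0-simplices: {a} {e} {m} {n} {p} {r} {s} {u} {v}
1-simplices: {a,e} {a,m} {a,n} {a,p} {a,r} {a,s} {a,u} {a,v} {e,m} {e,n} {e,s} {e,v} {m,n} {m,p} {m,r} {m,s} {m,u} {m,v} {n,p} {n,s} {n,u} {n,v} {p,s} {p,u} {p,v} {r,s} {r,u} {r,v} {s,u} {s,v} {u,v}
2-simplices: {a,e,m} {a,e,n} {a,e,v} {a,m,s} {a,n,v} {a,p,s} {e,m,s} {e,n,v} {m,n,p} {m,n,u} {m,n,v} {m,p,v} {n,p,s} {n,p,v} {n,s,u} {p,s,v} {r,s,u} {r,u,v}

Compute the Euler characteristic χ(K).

χ(K)=-4

n_0=9 n_1=31 n_2=18
χ=+9−31+18=-4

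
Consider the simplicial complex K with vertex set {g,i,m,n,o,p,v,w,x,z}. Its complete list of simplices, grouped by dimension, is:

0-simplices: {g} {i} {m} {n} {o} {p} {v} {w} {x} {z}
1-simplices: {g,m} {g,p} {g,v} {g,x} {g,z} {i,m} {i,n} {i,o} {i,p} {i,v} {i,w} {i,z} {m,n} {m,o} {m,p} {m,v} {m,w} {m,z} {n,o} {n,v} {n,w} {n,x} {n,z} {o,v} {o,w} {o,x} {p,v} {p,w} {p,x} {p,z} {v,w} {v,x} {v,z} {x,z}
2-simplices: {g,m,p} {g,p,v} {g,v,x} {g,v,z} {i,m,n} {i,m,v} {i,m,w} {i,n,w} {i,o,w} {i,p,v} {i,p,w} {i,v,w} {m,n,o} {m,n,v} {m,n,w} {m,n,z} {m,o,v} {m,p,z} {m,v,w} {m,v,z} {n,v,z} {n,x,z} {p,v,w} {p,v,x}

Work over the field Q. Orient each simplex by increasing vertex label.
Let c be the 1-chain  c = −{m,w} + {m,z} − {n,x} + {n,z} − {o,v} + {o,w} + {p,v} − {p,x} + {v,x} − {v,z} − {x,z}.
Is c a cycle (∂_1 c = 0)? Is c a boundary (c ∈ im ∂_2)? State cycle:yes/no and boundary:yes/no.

n_0=10 n_1=34 n_2=24  [Q]
∂1: piv[gm,gp,gv,gx,gz,im,in,io,iw] rk=9  ker:ip,iv,iz,mn,mo,mp,mv,mw,mz,no,nv,nw,nx,nz,ov,ow,ox,pv,pw,px,pz,vw,vx,vz,xz
∂2: piv[gmp,gpv,gvx,gvz,imn,imv,imw,inw,iow,ipv,ipw,ivw,mno,mnv,mnz,mov,mpz,mvz,nxz,pvx] rk=20  ker:mnw,mvw,nvz,pvw
∂1c = 0
c vs im∂2: residual ≠ 0 ⇒ not boundary

cycle:yes boundary:no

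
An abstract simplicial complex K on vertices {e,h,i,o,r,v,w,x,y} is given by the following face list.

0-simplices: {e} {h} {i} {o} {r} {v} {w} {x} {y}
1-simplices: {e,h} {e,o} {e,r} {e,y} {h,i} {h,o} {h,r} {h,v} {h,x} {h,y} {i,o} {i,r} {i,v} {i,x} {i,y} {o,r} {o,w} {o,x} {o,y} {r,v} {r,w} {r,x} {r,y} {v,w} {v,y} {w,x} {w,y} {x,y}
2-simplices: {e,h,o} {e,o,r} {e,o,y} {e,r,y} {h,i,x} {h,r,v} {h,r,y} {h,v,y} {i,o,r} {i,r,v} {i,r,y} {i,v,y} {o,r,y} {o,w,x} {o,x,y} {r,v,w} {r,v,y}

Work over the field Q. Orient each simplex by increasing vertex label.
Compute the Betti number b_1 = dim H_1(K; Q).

n_0=9 n_1=28 n_2=17  [Q]
∂1: piv[eh,eo,er,ey,hi,hv,hx,ow] rk=8  ker:ho,hr,hy,io,ir,iv,ix,iy,or,ox,oy,rv,rw,rx,ry,vw,vy,wx,wy,xy
∂2: piv[eho,eor,eoy,ery,hix,hrv,hry,hvy,ior,irv,iry,owx,oxy,rvw] rk=14  ker:ivy,ory,rvy
b_1=(28−8)−14=6

b_1=6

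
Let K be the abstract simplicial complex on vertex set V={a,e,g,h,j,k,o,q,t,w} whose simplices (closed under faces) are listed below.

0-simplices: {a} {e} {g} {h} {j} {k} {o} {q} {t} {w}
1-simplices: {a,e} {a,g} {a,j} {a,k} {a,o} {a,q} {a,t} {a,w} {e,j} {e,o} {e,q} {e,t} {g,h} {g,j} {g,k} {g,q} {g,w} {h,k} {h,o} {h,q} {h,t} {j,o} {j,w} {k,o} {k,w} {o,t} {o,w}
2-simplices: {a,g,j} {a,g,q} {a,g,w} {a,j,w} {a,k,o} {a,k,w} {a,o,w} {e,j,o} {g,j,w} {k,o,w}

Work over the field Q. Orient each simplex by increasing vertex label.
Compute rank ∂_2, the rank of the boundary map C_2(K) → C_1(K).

n_0=10 n_1=27 n_2=10  [Q]
∂1: piv[ae,ag,aj,ak,ao,aq,at,aw,gh] rk=9  ker:ej,eo,eq,et,gj,gk,gq,gw,hk,ho,hq,ht,jo,jw,ko,kw,ot,ow
∂2: piv[agj,agq,agw,ajw,ako,akw,aow,ejo] rk=8  ker:gjw,kow
rk∂_2=8

rank∂_2=8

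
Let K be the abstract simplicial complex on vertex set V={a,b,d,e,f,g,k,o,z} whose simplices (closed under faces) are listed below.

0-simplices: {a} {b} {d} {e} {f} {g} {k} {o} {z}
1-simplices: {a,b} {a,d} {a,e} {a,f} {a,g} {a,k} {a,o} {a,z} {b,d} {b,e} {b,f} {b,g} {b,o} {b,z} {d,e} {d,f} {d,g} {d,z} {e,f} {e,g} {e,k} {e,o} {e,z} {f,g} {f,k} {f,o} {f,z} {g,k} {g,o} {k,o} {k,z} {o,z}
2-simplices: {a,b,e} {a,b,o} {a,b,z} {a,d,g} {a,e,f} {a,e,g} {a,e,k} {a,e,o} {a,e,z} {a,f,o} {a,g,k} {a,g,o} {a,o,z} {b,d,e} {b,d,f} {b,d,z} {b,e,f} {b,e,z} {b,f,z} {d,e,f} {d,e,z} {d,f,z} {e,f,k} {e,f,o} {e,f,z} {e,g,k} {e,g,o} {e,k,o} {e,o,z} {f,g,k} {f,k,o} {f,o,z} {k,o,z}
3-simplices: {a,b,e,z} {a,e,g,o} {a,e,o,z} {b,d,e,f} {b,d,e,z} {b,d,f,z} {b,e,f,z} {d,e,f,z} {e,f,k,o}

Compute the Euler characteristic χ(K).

χ(K)=1

n_0=9 n_1=32 n_2=33 n_3=9
χ=+9−32+33−9=1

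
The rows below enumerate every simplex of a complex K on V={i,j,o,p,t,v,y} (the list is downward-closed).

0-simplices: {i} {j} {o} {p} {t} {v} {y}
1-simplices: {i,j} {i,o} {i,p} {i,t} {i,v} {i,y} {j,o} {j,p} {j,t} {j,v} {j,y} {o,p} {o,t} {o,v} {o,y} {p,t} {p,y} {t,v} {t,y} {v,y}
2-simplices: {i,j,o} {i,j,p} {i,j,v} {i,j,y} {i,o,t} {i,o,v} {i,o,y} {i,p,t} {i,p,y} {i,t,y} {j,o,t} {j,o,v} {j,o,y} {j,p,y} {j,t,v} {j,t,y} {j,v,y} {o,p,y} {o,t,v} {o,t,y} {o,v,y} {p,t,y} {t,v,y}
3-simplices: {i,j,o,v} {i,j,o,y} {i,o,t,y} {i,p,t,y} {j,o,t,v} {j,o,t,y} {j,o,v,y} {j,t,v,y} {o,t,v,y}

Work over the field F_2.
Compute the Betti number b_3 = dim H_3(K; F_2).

n_0=7 n_1=20 n_2=23 n_3=9  [Z2]
∂1: piv[ij,io,ip,it,iv,iy] rk=6  ker:jo,jp,jt,jv,jy,op,ot,ov,oy,pt,py,tv,ty,vy
∂2: piv[ijo,ijp,ijv,ijy,iot,iov,ioy,ipt,ipy,ity,jot,jtv,jvy,opy] rk=14  ker:jov,joy,jpy,jty,otv,oty,ovy,pty,tvy
∂3: piv[ijov,ijoy,ioty,ipty,jotv,joty,jovy,jtvy] rk=8  ker:otvy
b_3=(9−8)−0=1

b_3=1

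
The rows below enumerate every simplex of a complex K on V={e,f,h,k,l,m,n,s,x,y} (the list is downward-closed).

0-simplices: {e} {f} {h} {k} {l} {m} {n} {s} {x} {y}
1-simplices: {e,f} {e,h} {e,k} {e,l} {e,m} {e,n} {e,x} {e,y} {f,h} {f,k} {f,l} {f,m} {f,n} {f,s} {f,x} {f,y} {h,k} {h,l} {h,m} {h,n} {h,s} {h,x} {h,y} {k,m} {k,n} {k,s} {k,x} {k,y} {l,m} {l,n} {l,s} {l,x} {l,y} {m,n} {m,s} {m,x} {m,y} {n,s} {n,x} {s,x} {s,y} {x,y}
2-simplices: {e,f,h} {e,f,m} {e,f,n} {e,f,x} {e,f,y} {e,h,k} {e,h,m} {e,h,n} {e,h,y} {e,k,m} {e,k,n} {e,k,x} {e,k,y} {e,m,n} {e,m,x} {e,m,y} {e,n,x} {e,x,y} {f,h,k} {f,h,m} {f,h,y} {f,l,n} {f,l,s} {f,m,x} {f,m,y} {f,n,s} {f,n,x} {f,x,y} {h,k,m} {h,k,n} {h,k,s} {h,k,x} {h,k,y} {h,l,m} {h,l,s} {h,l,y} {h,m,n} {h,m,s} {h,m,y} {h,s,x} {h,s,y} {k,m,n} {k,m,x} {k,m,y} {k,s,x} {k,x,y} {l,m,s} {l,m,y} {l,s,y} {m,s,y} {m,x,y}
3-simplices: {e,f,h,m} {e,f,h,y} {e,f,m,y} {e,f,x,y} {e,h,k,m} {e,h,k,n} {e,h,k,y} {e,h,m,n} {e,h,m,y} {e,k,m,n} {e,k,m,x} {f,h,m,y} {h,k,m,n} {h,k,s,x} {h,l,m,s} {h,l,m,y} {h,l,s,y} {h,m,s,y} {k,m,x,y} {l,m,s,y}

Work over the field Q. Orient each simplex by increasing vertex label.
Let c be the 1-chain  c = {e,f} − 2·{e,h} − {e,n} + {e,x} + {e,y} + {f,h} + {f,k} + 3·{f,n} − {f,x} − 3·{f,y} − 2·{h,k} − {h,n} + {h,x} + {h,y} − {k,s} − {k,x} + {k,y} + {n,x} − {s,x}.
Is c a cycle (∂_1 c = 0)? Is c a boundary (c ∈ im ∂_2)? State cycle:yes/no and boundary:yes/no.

n_0=10 n_1=42 n_2=51 n_3=20  [Q]
∂1: piv[ef,eh,ek,el,em,en,ex,ey,fs] rk=9  ker:fh,fk,fl,fm,fn,fx,fy,hk,hl,hm,hn,hs,hx,hy,km,kn,ks,kx,ky,lm,ln,ls,lx,ly,mn,ms,mx,my,ns,nx,sx,sy,xy
∂2: piv[efh,efm,efn,efx,efy,ehk,ehm,ehn,ehy,ekm,ekn,ekx,eky,emn,emx,emy,enx,exy,fhk,fln,fls,fns,hks,hkx,hlm,hls,hly,hms,hsx,hsy] rk=30  ker:fhm,fhy,fmx,fmy,fnx,fxy,hkm,hkn,hky,hmn,hmy,kmn,kmx,kmy,ksx,kxy,lms,lmy,lsy,msy,mxy
∂3: piv[efhm,efhy,efmy,efxy,ehkm,ehkn,ehky,ehmn,ehmy,ekmn,ekmx,hksx,hlms,hlmy,hlsy,hmsy,kmxy] rk=17  ker:fhmy,hkmn,lmsy
∂1c = 0
c vs im∂2: reduces to 0 ⇒ boundary

cycle:yes boundary:yes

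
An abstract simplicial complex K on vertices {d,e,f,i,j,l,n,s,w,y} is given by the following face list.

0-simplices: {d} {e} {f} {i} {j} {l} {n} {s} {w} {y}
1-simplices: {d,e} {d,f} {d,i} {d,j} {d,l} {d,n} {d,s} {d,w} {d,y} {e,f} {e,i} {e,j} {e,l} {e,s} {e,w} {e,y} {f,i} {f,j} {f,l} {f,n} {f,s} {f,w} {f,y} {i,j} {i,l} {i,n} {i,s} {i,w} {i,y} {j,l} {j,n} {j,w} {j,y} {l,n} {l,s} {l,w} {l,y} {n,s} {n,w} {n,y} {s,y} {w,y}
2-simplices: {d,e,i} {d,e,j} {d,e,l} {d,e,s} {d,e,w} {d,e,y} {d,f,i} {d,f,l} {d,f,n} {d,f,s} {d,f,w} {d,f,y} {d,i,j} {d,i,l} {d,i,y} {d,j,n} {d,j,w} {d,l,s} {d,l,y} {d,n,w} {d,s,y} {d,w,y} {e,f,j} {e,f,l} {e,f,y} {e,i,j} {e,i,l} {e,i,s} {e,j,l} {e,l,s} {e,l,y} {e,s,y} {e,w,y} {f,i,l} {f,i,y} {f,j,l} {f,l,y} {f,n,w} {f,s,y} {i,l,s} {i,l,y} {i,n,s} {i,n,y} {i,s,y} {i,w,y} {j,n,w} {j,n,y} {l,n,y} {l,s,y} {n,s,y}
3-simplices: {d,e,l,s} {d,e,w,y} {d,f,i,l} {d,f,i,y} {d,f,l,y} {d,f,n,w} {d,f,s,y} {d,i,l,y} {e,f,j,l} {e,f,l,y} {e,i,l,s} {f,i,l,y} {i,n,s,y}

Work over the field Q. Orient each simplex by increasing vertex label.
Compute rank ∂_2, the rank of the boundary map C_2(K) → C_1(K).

n_0=10 n_1=42 n_2=50 n_3=13  [Q]
∂1: piv[de,df,di,dj,dl,dn,ds,dw,dy] rk=9  ker:ef,ei,ej,el,es,ew,ey,fi,fj,fl,fn,fs,fw,fy,ij,il,in,is,iw,iy,jl,jn,jw,jy,ln,ls,lw,ly,ns,nw,ny,sy,wy
∂2: piv[dei,dej,del,des,dew,dey,dfi,dfl,dfn,dfs,dfw,dfy,dij,dil,diy,djn,djw,dls,dly,dnw,dsy,dwy,efj,efl,eis,ejl,ins,iny,iwy,jny,lny] rk=31  ker:efy,eij,eil,els,ely,esy,ewy,fil,fiy,fjl,fly,fnw,fsy,ils,ily,isy,jnw,lsy,nsy
∂3: piv[dels,dewy,dfil,dfiy,dfly,dfnw,dfsy,dily,efjl,efly,eils,insy] rk=12  ker:fily
rk∂_2=31

rank∂_2=31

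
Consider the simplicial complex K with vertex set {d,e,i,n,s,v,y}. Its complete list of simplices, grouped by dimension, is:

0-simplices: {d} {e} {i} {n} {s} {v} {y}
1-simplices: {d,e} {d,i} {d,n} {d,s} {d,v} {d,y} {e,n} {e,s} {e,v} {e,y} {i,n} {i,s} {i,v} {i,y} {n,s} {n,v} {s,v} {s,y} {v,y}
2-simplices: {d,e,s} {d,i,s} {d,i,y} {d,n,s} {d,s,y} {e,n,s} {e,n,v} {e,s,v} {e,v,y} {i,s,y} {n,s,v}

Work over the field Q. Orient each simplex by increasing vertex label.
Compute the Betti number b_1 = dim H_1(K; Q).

b_1=4

n_0=7 n_1=19 n_2=11  [Q]
∂1: piv[de,di,dn,ds,dv,dy] rk=6  ker:en,es,ev,ey,in,is,iv,iy,ns,nv,sv,sy,vy
∂2: piv[des,dis,diy,dns,dsy,ens,env,esv,evy] rk=9  ker:isy,nsv
b_1=(19−6)−9=4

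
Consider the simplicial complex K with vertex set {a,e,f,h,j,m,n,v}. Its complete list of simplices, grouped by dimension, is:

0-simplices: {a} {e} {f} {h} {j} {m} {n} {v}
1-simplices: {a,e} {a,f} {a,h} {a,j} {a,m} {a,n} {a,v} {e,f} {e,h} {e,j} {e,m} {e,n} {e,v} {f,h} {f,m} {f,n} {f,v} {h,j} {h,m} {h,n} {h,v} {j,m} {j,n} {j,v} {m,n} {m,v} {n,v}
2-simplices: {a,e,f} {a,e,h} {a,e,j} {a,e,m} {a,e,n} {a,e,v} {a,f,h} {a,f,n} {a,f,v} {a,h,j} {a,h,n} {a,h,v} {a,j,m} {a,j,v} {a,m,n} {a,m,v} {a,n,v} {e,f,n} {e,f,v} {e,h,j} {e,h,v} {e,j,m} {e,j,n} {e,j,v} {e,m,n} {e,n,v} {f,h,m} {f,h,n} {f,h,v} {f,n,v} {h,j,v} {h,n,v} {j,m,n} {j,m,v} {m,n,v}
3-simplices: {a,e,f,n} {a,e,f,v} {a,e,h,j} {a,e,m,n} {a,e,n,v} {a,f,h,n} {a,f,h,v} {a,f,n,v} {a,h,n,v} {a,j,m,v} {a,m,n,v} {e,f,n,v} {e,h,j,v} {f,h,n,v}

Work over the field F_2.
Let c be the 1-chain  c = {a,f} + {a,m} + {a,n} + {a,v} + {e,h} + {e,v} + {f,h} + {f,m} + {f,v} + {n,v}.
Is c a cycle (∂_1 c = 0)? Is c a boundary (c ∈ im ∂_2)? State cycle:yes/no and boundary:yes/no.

n_0=8 n_1=27 n_2=35 n_3=14  [Z2]
∂1: piv[ae,af,ah,aj,am,an,av] rk=7  ker:ef,eh,ej,em,en,ev,fh,fm,fn,fv,hj,hm,hn,hv,jm,jn,jv,mn,mv,nv
∂2: piv[aef,aeh,aej,aem,aen,aev,afh,afn,afv,ahj,ahn,ahv,ajm,ajv,amn,amv,anv,ejn,fhm] rk=19  ker:efn,efv,ehj,ehv,ejm,ejv,emn,env,fhn,fhv,fnv,hjv,hnv,jmn,jmv,mnv
∂3: piv[aefn,aefv,aehj,aemn,aenv,afhn,afhv,afnv,ahnv,ajmv,amnv,ehjv] rk=12  ker:efnv,fhnv
∂1c = 0
c vs im∂2: residual ≠ 0 ⇒ not boundary

cycle:yes boundary:no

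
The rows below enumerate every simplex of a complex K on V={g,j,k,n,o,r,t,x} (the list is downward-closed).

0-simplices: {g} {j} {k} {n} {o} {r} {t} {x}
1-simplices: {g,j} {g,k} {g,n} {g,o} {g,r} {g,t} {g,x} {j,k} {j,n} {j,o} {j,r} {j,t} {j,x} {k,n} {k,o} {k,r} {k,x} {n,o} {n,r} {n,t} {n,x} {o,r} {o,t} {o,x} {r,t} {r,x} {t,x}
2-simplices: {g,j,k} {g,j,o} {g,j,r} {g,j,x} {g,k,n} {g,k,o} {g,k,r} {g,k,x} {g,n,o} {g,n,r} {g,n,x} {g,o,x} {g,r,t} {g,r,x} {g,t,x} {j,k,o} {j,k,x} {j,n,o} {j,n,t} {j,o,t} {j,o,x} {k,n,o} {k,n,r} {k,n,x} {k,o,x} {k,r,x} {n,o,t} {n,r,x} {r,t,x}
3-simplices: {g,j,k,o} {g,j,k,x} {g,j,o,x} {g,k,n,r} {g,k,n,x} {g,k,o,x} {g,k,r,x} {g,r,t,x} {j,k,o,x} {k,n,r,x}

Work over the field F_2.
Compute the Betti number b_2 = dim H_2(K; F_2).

b_2=2

n_0=8 n_1=27 n_2=29 n_3=10  [Z2]
∂1: piv[gj,gk,gn,go,gr,gt,gx] rk=7  ker:jk,jn,jo,jr,jt,jx,kn,ko,kr,kx,no,nr,nt,nx,or,ot,ox,rt,rx,tx
∂2: piv[gjk,gjo,gjr,gjx,gkn,gko,gkr,gkx,gno,gnr,gnx,gox,grt,grx,gtx,jno,jnt,jot] rk=18  ker:jko,jkx,jox,kno,knr,knx,kox,krx,not,nrx,rtx
∂3: piv[gjko,gjkx,gjox,gknr,gknx,gkox,gkrx,grtx,knrx] rk=9  ker:jkox
b_2=(29−18)−9=2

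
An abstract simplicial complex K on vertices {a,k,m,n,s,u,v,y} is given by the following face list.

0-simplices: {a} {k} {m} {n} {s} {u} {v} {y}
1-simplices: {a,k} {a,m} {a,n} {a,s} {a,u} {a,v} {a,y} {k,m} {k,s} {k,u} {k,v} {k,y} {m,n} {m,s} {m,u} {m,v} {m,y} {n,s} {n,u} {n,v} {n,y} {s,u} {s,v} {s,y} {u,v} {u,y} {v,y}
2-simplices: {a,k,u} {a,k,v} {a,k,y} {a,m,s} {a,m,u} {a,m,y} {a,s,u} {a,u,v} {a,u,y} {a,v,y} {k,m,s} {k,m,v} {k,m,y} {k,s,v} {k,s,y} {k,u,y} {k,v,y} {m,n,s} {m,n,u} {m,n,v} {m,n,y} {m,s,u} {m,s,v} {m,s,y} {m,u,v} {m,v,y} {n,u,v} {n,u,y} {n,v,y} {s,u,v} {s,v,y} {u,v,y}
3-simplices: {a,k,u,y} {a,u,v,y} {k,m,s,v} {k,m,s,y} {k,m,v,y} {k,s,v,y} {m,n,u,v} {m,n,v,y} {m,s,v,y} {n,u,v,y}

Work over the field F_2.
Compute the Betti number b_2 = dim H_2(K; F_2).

n_0=8 n_1=27 n_2=32 n_3=10  [Z2]
∂1: piv[ak,am,an,as,au,av,ay] rk=7  ker:km,ks,ku,kv,ky,mn,ms,mu,mv,my,ns,nu,nv,ny,su,sv,sy,uv,uy,vy
∂2: piv[aku,akv,aky,ams,amu,amy,asu,auv,auy,avy,kms,kmv,kmy,ksv,ksy,mns,mnu,mnv,mny] rk=19  ker:kuy,kvy,msu,msv,msy,muv,mvy,nuv,nuy,nvy,suv,svy,uvy
∂3: piv[akuy,auvy,kmsv,kmsy,kmvy,ksvy,mnuv,mnvy,nuvy] rk=9  ker:msvy
b_2=(32−19)−9=4

b_2=4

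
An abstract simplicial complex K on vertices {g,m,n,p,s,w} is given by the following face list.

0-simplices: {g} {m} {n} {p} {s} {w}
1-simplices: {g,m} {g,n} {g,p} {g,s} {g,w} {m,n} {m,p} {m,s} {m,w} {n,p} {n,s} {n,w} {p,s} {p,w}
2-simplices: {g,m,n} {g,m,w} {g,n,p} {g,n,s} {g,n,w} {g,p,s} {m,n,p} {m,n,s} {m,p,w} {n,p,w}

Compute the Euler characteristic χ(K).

χ(K)=2

n_0=6 n_1=14 n_2=10
χ=+6−14+10=2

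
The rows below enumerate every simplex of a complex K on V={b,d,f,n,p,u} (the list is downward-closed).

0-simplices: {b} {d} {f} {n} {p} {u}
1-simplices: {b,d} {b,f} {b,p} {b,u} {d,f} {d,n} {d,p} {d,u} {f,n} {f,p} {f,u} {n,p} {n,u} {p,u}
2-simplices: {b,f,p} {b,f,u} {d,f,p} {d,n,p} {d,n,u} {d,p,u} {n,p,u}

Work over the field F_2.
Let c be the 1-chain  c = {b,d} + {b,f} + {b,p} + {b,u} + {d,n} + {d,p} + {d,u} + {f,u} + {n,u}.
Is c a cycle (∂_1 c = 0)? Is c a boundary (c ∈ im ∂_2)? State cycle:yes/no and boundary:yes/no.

n_0=6 n_1=14 n_2=7  [Z2]
∂1: piv[bd,bf,bp,bu,dn] rk=5  ker:df,dp,du,fn,fp,fu,np,nu,pu
∂2: piv[bfp,bfu,dfp,dnp,dnu,dpu] rk=6  ker:npu
∂1c = 0
c vs im∂2: residual ≠ 0 ⇒ not boundary

cycle:yes boundary:no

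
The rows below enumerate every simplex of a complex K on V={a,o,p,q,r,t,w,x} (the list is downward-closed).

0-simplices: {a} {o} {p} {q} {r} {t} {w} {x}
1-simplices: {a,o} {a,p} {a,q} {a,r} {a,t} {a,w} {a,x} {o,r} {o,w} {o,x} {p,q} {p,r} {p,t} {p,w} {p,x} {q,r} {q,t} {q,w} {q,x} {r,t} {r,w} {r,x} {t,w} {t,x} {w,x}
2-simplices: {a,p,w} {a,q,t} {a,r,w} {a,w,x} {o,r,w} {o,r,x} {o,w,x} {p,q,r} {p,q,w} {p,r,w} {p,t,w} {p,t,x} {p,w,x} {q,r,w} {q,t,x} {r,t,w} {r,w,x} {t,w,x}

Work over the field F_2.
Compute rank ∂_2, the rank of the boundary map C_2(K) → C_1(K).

n_0=8 n_1=25 n_2=18  [Z2]
∂1: piv[ao,ap,aq,ar,at,aw,ax] rk=7  ker:or,ow,ox,pq,pr,pt,pw,px,qr,qt,qw,qx,rt,rw,rx,tw,tx,wx
∂2: piv[apw,aqt,arw,awx,orw,orx,owx,pqr,pqw,prw,ptw,ptx,pwx,qtx,rtw] rk=15  ker:qrw,rwx,twx
rk∂_2=15

rank∂_2=15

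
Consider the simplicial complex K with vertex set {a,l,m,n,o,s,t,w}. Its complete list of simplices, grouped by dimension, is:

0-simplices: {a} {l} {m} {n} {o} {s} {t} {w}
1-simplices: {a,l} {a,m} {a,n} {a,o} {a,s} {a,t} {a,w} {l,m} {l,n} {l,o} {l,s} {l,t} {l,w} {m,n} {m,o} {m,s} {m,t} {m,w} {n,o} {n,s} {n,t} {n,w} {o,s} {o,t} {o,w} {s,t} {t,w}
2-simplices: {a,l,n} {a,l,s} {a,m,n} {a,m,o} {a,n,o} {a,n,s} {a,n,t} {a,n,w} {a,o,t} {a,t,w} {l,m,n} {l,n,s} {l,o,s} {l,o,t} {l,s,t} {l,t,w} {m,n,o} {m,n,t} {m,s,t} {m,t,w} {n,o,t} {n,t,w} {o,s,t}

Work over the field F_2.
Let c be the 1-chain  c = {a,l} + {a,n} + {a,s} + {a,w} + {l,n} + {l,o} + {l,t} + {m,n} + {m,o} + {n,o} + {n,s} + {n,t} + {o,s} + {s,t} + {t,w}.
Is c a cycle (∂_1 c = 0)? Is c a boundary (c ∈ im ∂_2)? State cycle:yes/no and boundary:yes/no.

n_0=8 n_1=27 n_2=23  [Z2]
∂1: piv[al,am,an,ao,as,at,aw] rk=7  ker:lm,ln,lo,ls,lt,lw,mn,mo,ms,mt,mw,no,ns,nt,nw,os,ot,ow,st,tw
∂2: piv[aln,als,amn,amo,ano,ans,ant,anw,aot,atw,lmn,los,lot,lst,ltw,mnt,mst,mtw] rk=18  ker:lns,mno,not,ntw,ost
∂1c = 0
c vs im∂2: reduces to 0 ⇒ boundary

cycle:yes boundary:yes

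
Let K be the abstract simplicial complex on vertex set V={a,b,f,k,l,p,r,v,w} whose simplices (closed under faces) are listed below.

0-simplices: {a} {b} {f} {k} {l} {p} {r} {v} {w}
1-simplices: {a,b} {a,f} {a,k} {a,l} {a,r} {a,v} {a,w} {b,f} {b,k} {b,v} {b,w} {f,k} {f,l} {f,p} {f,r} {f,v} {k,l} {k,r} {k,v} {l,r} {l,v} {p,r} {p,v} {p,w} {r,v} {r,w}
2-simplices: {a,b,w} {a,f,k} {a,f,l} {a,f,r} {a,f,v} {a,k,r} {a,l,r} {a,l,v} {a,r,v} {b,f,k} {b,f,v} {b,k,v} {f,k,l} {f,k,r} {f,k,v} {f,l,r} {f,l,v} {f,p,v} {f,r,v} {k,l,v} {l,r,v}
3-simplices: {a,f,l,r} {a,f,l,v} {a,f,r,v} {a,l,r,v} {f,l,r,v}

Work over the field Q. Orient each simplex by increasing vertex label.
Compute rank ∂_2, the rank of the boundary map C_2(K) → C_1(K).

rank∂_2=14

n_0=9 n_1=26 n_2=21 n_3=5  [Q]
∂1: piv[ab,af,ak,al,ar,av,aw,fp] rk=8  ker:bf,bk,bv,bw,fk,fl,fr,fv,kl,kr,kv,lr,lv,pr,pv,pw,rv,rw
∂2: piv[abw,afk,afl,afr,afv,akr,alr,alv,arv,bfk,bfv,bkv,fkl,fpv] rk=14  ker:fkr,fkv,flr,flv,frv,klv,lrv
∂3: piv[aflr,aflv,afrv,alrv] rk=4  ker:flrv
rk∂_2=14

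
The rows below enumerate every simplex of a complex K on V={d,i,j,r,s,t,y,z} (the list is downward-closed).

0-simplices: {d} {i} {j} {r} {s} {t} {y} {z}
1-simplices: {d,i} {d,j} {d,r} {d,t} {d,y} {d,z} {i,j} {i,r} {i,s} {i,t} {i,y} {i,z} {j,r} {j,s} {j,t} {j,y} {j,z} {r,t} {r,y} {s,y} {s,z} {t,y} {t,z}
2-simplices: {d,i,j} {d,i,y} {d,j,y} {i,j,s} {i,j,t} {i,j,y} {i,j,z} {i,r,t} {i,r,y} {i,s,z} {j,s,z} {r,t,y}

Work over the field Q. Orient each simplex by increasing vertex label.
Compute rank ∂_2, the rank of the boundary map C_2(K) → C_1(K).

rank∂_2=10

n_0=8 n_1=23 n_2=12  [Q]
∂1: piv[di,dj,dr,dt,dy,dz,is] rk=7  ker:ij,ir,it,iy,iz,jr,js,jt,jy,jz,rt,ry,sy,sz,ty,tz
∂2: piv[dij,diy,djy,ijs,ijt,ijz,irt,iry,isz,rty] rk=10  ker:ijy,jsz
rk∂_2=10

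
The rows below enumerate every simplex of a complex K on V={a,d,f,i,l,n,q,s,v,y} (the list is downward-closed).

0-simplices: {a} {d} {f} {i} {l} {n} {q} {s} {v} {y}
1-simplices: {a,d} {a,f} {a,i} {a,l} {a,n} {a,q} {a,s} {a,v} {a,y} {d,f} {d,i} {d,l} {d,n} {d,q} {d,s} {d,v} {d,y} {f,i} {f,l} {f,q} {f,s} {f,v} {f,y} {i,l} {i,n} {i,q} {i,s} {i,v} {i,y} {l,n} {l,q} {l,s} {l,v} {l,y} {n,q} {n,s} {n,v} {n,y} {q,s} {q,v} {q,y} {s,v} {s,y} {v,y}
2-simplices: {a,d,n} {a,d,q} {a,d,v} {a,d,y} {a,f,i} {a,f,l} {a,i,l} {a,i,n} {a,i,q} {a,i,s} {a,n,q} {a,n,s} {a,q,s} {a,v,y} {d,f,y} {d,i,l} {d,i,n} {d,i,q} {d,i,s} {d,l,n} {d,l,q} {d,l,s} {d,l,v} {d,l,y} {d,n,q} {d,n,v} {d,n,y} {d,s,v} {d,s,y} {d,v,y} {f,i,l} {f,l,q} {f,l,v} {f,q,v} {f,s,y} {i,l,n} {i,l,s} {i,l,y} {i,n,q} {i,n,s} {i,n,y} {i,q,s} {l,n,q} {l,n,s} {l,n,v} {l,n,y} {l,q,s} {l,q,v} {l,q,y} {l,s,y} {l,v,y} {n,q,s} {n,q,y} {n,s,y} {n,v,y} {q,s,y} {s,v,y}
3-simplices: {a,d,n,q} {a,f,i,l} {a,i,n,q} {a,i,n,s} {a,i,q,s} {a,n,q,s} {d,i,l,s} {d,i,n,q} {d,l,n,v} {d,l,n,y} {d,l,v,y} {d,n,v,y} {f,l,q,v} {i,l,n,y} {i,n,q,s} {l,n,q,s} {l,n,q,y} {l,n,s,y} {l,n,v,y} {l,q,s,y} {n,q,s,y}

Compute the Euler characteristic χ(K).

χ(K)=2

n_0=10 n_1=44 n_2=57 n_3=21
χ=+10−44+57−21=2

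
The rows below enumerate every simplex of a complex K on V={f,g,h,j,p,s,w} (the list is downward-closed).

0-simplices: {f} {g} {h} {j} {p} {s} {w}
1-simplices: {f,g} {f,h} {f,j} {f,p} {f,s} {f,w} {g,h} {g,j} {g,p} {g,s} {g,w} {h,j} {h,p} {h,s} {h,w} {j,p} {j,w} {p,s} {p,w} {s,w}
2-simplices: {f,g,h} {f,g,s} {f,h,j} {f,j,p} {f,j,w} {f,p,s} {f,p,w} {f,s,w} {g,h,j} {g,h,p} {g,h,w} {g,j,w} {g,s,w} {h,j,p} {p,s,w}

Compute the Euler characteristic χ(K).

χ(K)=2

n_0=7 n_1=20 n_2=15
χ=+7−20+15=2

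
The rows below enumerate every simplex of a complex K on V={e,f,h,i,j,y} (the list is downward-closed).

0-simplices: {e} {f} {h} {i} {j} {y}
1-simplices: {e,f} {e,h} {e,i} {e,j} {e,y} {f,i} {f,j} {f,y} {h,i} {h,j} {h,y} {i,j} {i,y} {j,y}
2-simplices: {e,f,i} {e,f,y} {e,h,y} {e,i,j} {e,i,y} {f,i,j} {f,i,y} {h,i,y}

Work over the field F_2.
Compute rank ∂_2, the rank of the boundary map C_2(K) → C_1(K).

rank∂_2=7

n_0=6 n_1=14 n_2=8  [Z2]
∂1: piv[ef,eh,ei,ej,ey] rk=5  ker:fi,fj,fy,hi,hj,hy,ij,iy,jy
∂2: piv[efi,efy,ehy,eij,eiy,fij,hiy] rk=7  ker:fiy
rk∂_2=7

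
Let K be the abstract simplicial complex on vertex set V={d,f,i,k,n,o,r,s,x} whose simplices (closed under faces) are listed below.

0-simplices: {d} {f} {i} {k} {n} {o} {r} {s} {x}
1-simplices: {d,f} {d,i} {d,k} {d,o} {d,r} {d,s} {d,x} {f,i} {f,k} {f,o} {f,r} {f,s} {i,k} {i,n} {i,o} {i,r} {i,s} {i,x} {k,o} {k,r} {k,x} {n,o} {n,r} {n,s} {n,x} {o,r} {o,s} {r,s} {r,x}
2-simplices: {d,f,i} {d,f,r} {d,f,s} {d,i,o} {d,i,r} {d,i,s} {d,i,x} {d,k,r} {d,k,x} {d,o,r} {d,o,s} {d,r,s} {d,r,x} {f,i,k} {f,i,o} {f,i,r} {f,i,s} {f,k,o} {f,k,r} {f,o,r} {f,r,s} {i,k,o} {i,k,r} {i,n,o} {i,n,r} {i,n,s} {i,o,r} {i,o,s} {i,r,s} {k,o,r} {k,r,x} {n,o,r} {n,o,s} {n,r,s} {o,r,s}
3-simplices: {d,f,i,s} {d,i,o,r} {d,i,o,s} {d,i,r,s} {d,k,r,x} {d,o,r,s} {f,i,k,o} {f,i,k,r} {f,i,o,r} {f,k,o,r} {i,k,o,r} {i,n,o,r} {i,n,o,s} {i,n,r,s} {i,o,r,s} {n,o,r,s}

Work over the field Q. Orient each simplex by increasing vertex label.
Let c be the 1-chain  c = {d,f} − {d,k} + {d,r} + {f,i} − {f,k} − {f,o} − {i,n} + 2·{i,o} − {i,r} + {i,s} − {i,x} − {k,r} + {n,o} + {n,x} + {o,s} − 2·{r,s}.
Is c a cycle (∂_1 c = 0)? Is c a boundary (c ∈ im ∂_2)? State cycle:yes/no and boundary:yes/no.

cycle:no boundary:no

n_0=9 n_1=29 n_2=35 n_3=16  [Q]
∂1: piv[df,di,dk,do,dr,ds,dx,in] rk=8  ker:fi,fk,fo,fr,fs,ik,io,ir,is,ix,ko,kr,kx,no,nr,ns,nx,or,os,rs,rx
∂2: piv[dfi,dfr,dfs,dio,dir,dis,dix,dkr,dkx,dor,dos,drs,drx,fik,fio,fko,fkr,ino,inr,ins] rk=20  ker:fir,fis,for,frs,iko,ikr,ior,ios,irs,kor,krx,nor,nos,nrs,ors
∂3: piv[dfis,dior,dios,dirs,dkrx,dors,fiko,fikr,fior,fkor,inor,inos,inrs] rk=13  ker:ikor,iors,nors
∂1c = −{d} + 2·{f} + {i} − {k} − 3·{n} + {o} + {r}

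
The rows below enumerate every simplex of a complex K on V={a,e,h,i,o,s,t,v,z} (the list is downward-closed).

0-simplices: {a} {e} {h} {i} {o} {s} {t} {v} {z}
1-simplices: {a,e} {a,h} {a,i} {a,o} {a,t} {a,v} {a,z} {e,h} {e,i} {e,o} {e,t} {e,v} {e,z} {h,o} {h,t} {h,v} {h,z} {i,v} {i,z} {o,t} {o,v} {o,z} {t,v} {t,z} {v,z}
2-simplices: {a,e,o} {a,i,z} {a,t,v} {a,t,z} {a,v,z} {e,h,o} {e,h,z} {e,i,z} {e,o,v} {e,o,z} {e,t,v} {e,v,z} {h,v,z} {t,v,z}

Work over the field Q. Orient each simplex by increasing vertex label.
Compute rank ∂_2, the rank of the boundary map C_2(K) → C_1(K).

n_0=9 n_1=25 n_2=14  [Q]
∂1: piv[ae,ah,ai,ao,at,av,az] rk=7  ker:eh,ei,eo,et,ev,ez,ho,ht,hv,hz,iv,iz,ot,ov,oz,tv,tz,vz
∂2: piv[aeo,aiz,atv,atz,avz,eho,ehz,eiz,eov,eoz,etv,evz,hvz] rk=13  ker:tvz
rk∂_2=13

rank∂_2=13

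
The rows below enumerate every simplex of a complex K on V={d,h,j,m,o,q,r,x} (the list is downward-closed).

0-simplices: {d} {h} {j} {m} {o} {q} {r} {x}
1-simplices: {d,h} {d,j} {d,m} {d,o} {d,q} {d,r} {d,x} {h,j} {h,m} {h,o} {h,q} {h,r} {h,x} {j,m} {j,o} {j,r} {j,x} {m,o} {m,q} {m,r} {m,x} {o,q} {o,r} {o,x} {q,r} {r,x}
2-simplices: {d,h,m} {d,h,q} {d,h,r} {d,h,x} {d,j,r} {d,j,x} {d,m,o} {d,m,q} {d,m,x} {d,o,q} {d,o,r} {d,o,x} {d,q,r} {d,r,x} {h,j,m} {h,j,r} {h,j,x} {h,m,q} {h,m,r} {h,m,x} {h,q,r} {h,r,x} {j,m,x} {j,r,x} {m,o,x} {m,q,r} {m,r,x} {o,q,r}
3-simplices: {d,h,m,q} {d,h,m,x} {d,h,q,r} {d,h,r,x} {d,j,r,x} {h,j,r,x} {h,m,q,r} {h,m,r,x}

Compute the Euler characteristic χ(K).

χ(K)=2

n_0=8 n_1=26 n_2=28 n_3=8
χ=+8−26+28−8=2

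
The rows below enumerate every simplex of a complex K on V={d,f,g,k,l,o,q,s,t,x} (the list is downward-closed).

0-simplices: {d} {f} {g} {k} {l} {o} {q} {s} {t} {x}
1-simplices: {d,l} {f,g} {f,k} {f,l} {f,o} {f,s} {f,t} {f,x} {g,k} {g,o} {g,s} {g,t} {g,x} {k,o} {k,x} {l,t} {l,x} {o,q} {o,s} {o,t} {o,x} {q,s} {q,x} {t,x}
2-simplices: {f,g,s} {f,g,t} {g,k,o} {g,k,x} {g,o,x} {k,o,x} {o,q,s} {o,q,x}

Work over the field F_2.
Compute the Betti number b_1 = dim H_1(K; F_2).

n_0=10 n_1=24 n_2=8  [Z2]
∂1: piv[dl,fg,fk,fl,fo,fs,ft,fx,oq] rk=9  ker:gk,go,gs,gt,gx,ko,kx,lt,lx,os,ot,ox,qs,qx,tx
∂2: piv[fgs,fgt,gko,gkx,gox,oqs,oqx] rk=7  ker:kox
b_1=(24−9)−7=8

b_1=8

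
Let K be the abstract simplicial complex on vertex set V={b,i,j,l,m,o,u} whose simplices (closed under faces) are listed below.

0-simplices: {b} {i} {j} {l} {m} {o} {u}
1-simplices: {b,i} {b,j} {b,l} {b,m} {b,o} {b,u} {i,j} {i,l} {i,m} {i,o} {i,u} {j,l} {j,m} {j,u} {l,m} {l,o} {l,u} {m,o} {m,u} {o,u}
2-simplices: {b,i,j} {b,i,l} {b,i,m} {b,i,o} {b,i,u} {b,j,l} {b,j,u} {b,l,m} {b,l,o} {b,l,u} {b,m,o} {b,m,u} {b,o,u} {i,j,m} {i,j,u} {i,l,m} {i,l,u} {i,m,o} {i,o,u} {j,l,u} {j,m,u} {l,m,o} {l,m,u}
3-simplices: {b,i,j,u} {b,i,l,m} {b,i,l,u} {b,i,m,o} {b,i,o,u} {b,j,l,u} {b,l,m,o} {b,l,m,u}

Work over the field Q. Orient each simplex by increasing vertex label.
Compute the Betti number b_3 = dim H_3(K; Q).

n_0=7 n_1=20 n_2=23 n_3=8  [Q]
∂1: piv[bi,bj,bl,bm,bo,bu] rk=6  ker:ij,il,im,io,iu,jl,jm,ju,lm,lo,lu,mo,mu,ou
∂2: piv[bij,bil,bim,bio,biu,bjl,bju,blm,blo,blu,bmo,bmu,bou,ijm] rk=14  ker:iju,ilm,ilu,imo,iou,jlu,jmu,lmo,lmu
∂3: piv[biju,bilm,bilu,bimo,biou,bjlu,blmo,blmu] rk=8
b_3=(8−8)−0=0

b_3=0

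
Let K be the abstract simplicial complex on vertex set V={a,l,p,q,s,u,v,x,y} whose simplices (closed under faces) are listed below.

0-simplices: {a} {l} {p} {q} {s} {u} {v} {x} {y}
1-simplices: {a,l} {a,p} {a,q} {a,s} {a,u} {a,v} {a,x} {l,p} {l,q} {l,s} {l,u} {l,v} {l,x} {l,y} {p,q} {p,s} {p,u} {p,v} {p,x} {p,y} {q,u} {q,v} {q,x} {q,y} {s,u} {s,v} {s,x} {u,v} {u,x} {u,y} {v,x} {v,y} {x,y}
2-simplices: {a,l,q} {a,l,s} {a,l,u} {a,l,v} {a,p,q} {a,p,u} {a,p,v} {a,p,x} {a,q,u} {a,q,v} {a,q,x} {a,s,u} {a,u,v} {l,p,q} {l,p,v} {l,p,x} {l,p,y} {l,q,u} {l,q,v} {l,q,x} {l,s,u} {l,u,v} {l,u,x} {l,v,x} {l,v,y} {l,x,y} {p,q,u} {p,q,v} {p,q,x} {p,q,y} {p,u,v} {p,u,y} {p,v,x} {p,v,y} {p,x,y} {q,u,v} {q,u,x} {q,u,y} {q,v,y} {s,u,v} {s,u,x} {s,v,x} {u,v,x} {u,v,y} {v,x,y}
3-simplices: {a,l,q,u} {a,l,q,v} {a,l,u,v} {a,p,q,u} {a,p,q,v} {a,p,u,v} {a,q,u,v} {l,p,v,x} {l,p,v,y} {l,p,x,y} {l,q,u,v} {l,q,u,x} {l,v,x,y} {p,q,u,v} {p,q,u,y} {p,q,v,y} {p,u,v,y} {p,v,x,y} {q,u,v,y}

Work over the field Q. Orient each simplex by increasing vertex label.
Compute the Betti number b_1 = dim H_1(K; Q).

b_1=1

n_0=9 n_1=33 n_2=45 n_3=19  [Q]
∂1: piv[al,ap,aq,as,au,av,ax,ly] rk=8  ker:lp,lq,ls,lu,lv,lx,pq,ps,pu,pv,px,py,qu,qv,qx,qy,su,sv,sx,uv,ux,uy,vx,vy,xy
∂2: piv[alq,als,alu,alv,apq,apu,apv,apx,aqu,aqv,aqx,asu,auv,lpq,lpx,lpy,lux,lvx,lvy,lxy,pqy,puy,suv,sux] rk=24  ker:lpv,lqu,lqv,lqx,lsu,luv,pqu,pqv,pqx,puv,pvx,pvy,pxy,quv,qux,quy,qvy,svx,uvx,uvy,vxy
∂3: piv[alqu,alqv,aluv,apqu,apqv,apuv,aquv,lpvx,lpvy,lpxy,lqux,lvxy,pquy,pqvy,puvy] rk=15  ker:lquv,pquv,pvxy,quvy
b_1=(33−8)−24=1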